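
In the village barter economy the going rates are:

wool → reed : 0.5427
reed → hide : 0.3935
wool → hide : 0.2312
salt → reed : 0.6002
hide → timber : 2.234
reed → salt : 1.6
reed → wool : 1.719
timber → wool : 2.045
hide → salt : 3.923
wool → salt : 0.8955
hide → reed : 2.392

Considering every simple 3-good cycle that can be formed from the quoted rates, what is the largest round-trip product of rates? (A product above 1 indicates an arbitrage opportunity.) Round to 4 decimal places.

1.0562

wool→hide→timber→wool: 0.2312 × 2.234 × 2.045 = 1.05624
reed→wool→hide→reed: 1.719 × 0.2312 × 2.392 = 0.95066
reed→hide→salt→reed: 0.3935 × 3.923 × 0.6002 = 0.92653
reed→wool→salt→reed: 1.719 × 0.8955 × 0.6002 = 0.92393
Maximum is wool→hide→timber→wool at 1.0562; arbitrage exists.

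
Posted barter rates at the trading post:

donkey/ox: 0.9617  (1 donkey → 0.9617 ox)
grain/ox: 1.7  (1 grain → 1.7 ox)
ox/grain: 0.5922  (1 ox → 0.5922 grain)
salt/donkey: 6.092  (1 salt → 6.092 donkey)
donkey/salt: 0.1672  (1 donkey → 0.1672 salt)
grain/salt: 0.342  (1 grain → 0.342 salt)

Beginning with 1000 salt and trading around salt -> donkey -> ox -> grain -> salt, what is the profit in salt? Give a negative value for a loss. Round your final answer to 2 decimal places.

1000 salt × 6.092 = 6092 donkey
6092 donkey × 0.9617 = 5858.6764 ox
5858.6764 ox × 0.5922 = 3469.50816408 grain
3469.50816408 grain × 0.342 = 1186.57179211536 salt
Net change: 1186.57179211536 − 1000 = 186.57179211536 salt

186.57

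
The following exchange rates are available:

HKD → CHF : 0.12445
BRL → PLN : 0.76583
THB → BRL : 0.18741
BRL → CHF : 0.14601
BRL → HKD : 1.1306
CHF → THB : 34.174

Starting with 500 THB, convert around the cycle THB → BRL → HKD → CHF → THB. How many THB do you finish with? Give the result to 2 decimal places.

450.57

500 THB × 0.18741 = 93.705 BRL
93.705 BRL × 1.1306 = 105.942873 HKD
105.942873 HKD × 0.12445 = 13.18459054485 CHF
13.18459054485 CHF × 34.174 = 450.5701972797039 THB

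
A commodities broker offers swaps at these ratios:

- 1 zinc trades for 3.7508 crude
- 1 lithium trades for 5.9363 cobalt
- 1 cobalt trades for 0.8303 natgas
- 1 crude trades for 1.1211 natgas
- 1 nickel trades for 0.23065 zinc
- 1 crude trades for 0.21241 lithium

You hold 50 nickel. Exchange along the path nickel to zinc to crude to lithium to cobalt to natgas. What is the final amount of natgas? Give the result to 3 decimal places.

45.287

50 nickel × 0.23065 = 11.5325 zinc
11.5325 zinc × 3.7508 = 43.256101 crude
43.256101 crude × 0.21241 = 9.18802841341 lithium
9.18802841341 lithium × 5.9363 = 54.542893070525783 cobalt
54.542893070525783 cobalt × 0.8303 = 45.2869641164575576249 natgas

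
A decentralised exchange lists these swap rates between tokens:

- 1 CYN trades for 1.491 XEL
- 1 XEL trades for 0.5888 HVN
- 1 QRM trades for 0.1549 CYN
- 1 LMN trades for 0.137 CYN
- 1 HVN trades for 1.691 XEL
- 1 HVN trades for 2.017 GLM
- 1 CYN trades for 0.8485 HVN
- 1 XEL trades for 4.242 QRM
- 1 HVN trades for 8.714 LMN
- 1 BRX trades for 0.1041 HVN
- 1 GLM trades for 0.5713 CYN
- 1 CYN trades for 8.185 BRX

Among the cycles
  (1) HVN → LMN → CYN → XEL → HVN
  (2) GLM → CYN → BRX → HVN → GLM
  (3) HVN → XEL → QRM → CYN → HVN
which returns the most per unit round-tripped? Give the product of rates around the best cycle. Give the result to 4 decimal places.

(1) 8.714 × 0.137 × 1.491 × 0.5888 = 1.04805
(2) 0.5713 × 8.185 × 0.1041 × 2.017 = 0.98184
(3) 1.691 × 4.242 × 0.1549 × 0.8485 = 0.94280
Highest is cycle (1) at 1.0481 (>1, arbitrage).

1.0481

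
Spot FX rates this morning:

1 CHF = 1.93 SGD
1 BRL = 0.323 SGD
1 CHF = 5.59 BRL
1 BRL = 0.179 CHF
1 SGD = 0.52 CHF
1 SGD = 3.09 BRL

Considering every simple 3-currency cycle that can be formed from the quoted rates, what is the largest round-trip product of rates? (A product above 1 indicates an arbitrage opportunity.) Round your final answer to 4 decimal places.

BRL→CHF→SGD→BRL: 0.179 × 1.93 × 3.09 = 1.06750
BRL→SGD→CHF→BRL: 0.323 × 0.52 × 5.59 = 0.93890
Maximum is BRL→CHF→SGD→BRL at 1.0675; arbitrage exists.

1.0675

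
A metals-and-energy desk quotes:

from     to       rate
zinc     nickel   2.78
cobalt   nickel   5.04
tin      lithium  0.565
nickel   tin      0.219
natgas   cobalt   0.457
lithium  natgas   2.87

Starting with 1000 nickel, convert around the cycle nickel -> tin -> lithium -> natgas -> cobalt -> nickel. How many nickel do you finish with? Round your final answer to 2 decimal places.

1000 nickel × 0.219 = 219 tin
219 tin × 0.565 = 123.735 lithium
123.735 lithium × 2.87 = 355.11945 natgas
355.11945 natgas × 0.457 = 162.28958865 cobalt
162.28958865 cobalt × 5.04 = 817.939526796 nickel

817.94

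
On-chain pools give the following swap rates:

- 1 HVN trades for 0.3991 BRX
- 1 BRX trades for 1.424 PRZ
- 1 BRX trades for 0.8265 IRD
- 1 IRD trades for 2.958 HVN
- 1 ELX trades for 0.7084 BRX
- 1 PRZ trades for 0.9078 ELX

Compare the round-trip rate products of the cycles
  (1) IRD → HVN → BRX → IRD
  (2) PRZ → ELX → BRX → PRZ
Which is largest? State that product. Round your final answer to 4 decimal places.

(1) 2.958 × 0.3991 × 0.8265 = 0.97571
(2) 0.9078 × 0.7084 × 1.424 = 0.91575
Highest is cycle (1) at 0.9757 (≤1, no arbitrage).

0.9757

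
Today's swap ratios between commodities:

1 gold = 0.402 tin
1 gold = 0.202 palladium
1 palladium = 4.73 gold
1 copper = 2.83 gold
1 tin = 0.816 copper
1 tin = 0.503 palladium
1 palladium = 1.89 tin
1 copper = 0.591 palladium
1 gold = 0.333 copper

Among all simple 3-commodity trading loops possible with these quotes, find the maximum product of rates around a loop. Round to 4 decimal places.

0.9564

tin→palladium→gold→tin: 0.503 × 4.73 × 0.402 = 0.95643
gold→copper→palladium→gold: 0.333 × 0.591 × 4.73 = 0.93088
tin→copper→gold→tin: 0.816 × 2.83 × 0.402 = 0.92833
tin→copper→palladium→tin: 0.816 × 0.591 × 1.89 = 0.91146
Maximum is tin→palladium→gold→tin at 0.9564; no arbitrage — every cycle loses value.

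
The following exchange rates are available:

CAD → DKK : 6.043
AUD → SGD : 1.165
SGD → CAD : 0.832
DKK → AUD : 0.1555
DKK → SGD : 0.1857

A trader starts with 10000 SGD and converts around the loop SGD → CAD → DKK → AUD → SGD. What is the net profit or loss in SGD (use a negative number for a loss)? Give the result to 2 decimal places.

-891.81

10000 SGD × 0.832 = 8320 CAD
8320 CAD × 6.043 = 50277.76 DKK
50277.76 DKK × 0.1555 = 7818.19168 AUD
7818.19168 AUD × 1.165 = 9108.1933072 SGD
Net change: 9108.1933072 − 10000 = -891.8066928 SGD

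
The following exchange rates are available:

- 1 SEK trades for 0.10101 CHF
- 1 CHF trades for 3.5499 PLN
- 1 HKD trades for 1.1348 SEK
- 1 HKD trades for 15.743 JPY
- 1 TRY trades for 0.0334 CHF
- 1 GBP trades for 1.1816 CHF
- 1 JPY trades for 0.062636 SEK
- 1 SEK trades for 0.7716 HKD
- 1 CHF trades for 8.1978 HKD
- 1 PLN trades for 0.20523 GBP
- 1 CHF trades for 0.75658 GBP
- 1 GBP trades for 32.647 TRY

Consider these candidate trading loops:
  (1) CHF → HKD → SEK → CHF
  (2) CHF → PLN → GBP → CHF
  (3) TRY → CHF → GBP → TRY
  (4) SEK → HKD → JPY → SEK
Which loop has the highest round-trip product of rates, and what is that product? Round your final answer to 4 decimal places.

0.9397

(1) 8.1978 × 1.1348 × 0.10101 = 0.93968
(2) 3.5499 × 0.20523 × 1.1816 = 0.86085
(3) 0.0334 × 0.75658 × 32.647 = 0.82498
(4) 0.7716 × 15.743 × 0.062636 = 0.76086
Highest is cycle (1) at 0.9397 (≤1, no arbitrage).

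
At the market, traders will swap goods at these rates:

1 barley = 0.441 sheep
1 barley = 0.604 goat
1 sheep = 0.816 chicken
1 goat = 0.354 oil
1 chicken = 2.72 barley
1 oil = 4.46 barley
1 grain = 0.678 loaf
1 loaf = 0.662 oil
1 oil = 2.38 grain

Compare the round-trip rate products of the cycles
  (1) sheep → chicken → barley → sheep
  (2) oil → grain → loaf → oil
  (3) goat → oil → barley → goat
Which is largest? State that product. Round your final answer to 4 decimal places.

(1) 0.816 × 2.72 × 0.441 = 0.97881
(2) 2.38 × 0.678 × 0.662 = 1.06823
(3) 0.354 × 4.46 × 0.604 = 0.95362
Highest is cycle (2) at 1.0682 (>1, arbitrage).

1.0682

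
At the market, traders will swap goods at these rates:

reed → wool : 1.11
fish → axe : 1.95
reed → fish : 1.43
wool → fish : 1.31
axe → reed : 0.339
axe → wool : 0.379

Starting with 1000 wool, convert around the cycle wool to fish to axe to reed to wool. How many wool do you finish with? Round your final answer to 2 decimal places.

1000 wool × 1.31 = 1310 fish
1310 fish × 1.95 = 2554.5 axe
2554.5 axe × 0.339 = 865.9755 reed
865.9755 reed × 1.11 = 961.232805 wool

961.23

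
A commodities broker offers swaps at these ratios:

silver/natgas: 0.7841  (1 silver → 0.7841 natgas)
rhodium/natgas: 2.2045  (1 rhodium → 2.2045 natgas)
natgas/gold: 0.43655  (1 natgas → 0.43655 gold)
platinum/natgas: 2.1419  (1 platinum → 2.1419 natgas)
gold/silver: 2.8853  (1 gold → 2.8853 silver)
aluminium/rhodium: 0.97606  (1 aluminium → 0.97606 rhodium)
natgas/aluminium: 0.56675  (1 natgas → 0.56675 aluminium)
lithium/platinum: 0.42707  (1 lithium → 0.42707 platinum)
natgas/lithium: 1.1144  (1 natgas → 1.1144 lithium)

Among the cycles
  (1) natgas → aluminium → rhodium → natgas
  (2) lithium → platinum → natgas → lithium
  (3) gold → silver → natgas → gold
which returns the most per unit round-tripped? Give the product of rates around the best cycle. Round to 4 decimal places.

1.2195

(1) 0.56675 × 0.97606 × 2.2045 = 1.21949
(2) 0.42707 × 2.1419 × 1.1144 = 1.01939
(3) 2.8853 × 0.7841 × 0.43655 = 0.98763
Highest is cycle (1) at 1.2195 (>1, arbitrage).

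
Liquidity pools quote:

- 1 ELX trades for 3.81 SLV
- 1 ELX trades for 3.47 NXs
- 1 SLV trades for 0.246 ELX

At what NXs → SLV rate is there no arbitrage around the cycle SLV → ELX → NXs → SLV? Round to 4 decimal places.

Known legs of the cycle: 0.246 × 3.47 = 0.85362
For no arbitrage the full-cycle product must be 1, so the missing rate is 1 / 0.85362 ≈ 1.171481.

1.1715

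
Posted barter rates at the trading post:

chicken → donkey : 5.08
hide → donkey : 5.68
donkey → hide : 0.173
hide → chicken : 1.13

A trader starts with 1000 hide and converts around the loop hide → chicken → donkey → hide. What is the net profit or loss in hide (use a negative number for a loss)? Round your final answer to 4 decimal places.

-6.9108

1000 hide × 1.13 = 1130 chicken
1130 chicken × 5.08 = 5740.4 donkey
5740.4 donkey × 0.173 = 993.0892 hide
Net change: 993.0892 − 1000 = -6.9108 hide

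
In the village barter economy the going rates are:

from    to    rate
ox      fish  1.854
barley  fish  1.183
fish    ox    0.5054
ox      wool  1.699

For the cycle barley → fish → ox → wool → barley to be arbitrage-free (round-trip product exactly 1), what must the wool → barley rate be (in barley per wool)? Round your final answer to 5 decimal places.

Known legs of the cycle: 1.183 × 0.5054 × 1.699 = 1.0158120518
For no arbitrage the full-cycle product must be 1, so the missing rate is 1 / 1.0158120518 ≈ 0.9844341.

0.98443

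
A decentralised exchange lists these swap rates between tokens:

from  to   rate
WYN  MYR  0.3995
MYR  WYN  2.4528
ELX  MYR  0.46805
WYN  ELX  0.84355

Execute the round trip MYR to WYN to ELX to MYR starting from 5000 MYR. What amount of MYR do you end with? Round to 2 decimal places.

4842.12

5000 MYR × 2.4528 = 12264 WYN
12264 WYN × 0.84355 = 10345.2972 ELX
10345.2972 ELX × 0.46805 = 4842.11635446 MYR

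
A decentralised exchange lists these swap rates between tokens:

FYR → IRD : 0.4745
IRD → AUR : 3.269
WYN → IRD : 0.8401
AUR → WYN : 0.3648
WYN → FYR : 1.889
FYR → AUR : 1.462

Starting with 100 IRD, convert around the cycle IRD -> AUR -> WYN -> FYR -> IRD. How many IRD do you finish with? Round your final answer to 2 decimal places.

100 IRD × 3.269 = 326.9 AUR
326.9 AUR × 0.3648 = 119.25312 WYN
119.25312 WYN × 1.889 = 225.26914368 FYR
225.26914368 FYR × 0.4745 = 106.89020867616 IRD

106.89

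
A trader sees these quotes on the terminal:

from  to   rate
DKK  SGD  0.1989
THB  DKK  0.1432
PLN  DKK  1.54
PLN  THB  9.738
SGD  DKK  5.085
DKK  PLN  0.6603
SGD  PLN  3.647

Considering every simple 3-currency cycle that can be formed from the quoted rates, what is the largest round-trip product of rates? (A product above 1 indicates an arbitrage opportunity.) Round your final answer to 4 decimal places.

SGD→PLN→DKK→SGD: 3.647 × 1.54 × 0.1989 = 1.11710
PLN→THB→DKK→PLN: 9.738 × 0.1432 × 0.6603 = 0.92078
Maximum is SGD→PLN→DKK→SGD at 1.1171; arbitrage exists.

1.1171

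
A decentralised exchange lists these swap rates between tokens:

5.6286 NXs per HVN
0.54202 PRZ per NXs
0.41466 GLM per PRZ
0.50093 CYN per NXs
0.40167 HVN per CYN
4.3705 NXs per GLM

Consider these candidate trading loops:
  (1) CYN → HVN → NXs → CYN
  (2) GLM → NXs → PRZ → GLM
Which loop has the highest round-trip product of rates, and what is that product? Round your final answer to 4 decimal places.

(1) 0.40167 × 5.6286 × 0.50093 = 1.13252
(2) 4.3705 × 0.54202 × 0.41466 = 0.98229
Highest is cycle (1) at 1.1325 (>1, arbitrage).

1.1325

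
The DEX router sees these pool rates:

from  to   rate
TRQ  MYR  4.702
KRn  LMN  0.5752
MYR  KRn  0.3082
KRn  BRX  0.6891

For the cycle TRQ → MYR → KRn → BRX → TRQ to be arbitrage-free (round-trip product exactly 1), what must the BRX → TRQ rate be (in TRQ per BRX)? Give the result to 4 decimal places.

Known legs of the cycle: 4.702 × 0.3082 × 0.6891 = 0.99861367524
For no arbitrage the full-cycle product must be 1, so the missing rate is 1 / 0.99861367524 ≈ 1.001388.

1.0014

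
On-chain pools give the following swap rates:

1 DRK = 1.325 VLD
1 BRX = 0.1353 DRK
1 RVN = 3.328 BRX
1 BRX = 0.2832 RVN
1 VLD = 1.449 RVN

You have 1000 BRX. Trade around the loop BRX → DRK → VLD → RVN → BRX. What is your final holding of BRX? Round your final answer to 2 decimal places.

864.50

1000 BRX × 0.1353 = 135.3 DRK
135.3 DRK × 1.325 = 179.2725 VLD
179.2725 VLD × 1.449 = 259.7658525 RVN
259.7658525 RVN × 3.328 = 864.50075712 BRX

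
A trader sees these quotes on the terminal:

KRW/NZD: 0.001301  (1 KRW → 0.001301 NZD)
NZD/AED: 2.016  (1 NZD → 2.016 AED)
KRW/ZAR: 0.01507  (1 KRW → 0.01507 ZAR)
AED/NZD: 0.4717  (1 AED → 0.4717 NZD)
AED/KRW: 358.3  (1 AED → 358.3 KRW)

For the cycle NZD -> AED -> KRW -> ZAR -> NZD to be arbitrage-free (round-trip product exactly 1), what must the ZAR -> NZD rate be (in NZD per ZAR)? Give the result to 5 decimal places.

Known legs of the cycle: 2.016 × 358.3 × 0.01507 = 10.885555296
For no arbitrage the full-cycle product must be 1, so the missing rate is 1 / 10.885555296 ≈ 0.0918649.

0.09186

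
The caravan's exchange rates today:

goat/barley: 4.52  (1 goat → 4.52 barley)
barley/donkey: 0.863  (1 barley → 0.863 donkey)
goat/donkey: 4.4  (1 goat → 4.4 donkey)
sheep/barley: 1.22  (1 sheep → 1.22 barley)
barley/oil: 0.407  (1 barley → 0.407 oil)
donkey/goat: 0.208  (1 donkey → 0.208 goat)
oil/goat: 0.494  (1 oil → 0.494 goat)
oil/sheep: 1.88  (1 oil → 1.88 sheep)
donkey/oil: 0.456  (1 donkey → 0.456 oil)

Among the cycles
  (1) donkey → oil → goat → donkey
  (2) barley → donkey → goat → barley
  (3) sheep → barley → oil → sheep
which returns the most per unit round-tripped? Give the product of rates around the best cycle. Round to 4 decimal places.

0.9912

(1) 0.456 × 0.494 × 4.4 = 0.99116
(2) 0.863 × 0.208 × 4.52 = 0.81136
(3) 1.22 × 0.407 × 1.88 = 0.93350
Highest is cycle (1) at 0.9912 (≤1, no arbitrage).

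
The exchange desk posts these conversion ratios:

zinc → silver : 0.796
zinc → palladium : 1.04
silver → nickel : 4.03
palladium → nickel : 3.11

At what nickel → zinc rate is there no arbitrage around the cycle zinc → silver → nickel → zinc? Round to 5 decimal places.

Known legs of the cycle: 0.796 × 4.03 = 3.20788
For no arbitrage the full-cycle product must be 1, so the missing rate is 1 / 3.20788 ≈ 0.3117324.

0.31173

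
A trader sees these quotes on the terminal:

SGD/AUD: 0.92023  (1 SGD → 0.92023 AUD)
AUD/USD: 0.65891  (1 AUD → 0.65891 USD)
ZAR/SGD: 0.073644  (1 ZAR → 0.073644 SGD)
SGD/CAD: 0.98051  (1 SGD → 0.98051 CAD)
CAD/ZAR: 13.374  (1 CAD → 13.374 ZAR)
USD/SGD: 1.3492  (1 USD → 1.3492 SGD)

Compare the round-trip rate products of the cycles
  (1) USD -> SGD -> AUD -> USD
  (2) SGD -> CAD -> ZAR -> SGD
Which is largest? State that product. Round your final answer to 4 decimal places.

0.9657

(1) 1.3492 × 0.92023 × 0.65891 = 0.81809
(2) 0.98051 × 13.374 × 0.073644 = 0.96572
Highest is cycle (2) at 0.9657 (≤1, no arbitrage).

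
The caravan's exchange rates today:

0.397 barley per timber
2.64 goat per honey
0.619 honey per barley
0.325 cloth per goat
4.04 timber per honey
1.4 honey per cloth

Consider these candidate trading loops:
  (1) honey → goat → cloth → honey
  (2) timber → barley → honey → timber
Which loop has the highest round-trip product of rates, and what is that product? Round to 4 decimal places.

1.2012

(1) 2.64 × 0.325 × 1.4 = 1.20120
(2) 0.397 × 0.619 × 4.04 = 0.99280
Highest is cycle (1) at 1.2012 (>1, arbitrage).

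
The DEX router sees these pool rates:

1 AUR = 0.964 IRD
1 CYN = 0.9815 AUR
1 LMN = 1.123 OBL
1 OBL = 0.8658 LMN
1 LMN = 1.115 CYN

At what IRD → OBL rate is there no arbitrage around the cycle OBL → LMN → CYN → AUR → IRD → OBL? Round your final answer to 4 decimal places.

Known legs of the cycle: 0.8658 × 1.115 × 0.9815 × 0.964 = 0.913397432922
For no arbitrage the full-cycle product must be 1, so the missing rate is 1 / 0.913397432922 ≈ 1.094814.

1.0948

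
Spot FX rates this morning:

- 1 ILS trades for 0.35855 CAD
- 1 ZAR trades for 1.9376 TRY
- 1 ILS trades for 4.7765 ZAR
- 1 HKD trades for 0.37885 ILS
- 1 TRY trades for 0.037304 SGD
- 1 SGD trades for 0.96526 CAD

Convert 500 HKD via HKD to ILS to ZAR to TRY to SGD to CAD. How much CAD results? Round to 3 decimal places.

63.126

500 HKD × 0.37885 = 189.425 ILS
189.425 ILS × 4.7765 = 904.7885125 ZAR
904.7885125 ZAR × 1.9376 = 1753.11822182 TRY
1753.11822182 TRY × 0.037304 = 65.39832214677328 SGD
65.39832214677328 SGD × 0.96526 = 63.1263844353943762528 CAD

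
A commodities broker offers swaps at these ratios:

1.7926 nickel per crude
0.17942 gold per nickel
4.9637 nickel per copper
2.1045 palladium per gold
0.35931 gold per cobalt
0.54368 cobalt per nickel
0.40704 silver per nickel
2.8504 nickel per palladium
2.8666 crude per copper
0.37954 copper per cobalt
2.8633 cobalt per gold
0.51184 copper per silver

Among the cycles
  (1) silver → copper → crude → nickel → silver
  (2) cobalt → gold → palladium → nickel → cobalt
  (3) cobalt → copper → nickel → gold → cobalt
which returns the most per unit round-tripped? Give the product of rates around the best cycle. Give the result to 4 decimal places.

1.1718

(1) 0.51184 × 2.8666 × 1.7926 × 0.40704 = 1.07059
(2) 0.35931 × 2.1045 × 2.8504 × 0.54368 = 1.17184
(3) 0.37954 × 4.9637 × 0.17942 × 2.8633 = 0.96783
Highest is cycle (2) at 1.1718 (>1, arbitrage).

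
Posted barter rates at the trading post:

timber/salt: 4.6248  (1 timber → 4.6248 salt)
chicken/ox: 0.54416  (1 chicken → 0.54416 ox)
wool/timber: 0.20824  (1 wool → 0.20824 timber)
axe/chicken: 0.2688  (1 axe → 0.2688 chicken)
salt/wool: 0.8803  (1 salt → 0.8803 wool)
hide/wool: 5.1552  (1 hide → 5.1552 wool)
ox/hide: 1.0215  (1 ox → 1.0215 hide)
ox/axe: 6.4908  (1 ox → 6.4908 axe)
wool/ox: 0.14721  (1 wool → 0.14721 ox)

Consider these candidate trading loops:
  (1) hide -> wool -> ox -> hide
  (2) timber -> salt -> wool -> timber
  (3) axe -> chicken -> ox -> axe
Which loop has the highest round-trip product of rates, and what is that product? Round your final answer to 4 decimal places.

0.9494

(1) 5.1552 × 0.14721 × 1.0215 = 0.77521
(2) 4.6248 × 0.8803 × 0.20824 = 0.84779
(3) 0.2688 × 0.54416 × 6.4908 = 0.94941
Highest is cycle (3) at 0.9494 (≤1, no arbitrage).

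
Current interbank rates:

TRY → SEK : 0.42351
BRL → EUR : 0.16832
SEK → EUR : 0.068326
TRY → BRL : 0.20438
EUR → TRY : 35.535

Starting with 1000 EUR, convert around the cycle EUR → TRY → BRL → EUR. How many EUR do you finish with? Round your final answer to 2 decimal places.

1000 EUR × 35.535 = 35535 TRY
35535 TRY × 0.20438 = 7262.6433 BRL
7262.6433 BRL × 0.16832 = 1222.448120256 EUR

1222.45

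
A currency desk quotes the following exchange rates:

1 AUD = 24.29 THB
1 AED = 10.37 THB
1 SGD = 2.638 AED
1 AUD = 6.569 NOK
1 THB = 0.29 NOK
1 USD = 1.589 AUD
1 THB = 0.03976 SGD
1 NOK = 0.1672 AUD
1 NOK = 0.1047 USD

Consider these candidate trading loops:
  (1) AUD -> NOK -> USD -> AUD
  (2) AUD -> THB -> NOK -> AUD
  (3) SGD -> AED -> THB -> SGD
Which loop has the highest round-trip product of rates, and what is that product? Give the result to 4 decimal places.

(1) 6.569 × 0.1047 × 1.589 = 1.09287
(2) 24.29 × 0.29 × 0.1672 = 1.17777
(3) 2.638 × 10.37 × 0.03976 = 1.08768
Highest is cycle (2) at 1.1778 (>1, arbitrage).

1.1778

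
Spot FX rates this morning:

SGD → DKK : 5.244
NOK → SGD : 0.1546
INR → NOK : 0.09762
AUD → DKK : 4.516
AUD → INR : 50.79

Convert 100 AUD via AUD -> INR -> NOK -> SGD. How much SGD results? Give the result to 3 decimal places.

76.653

100 AUD × 50.79 = 5079 INR
5079 INR × 0.09762 = 495.81198 NOK
495.81198 NOK × 0.1546 = 76.652532108 SGD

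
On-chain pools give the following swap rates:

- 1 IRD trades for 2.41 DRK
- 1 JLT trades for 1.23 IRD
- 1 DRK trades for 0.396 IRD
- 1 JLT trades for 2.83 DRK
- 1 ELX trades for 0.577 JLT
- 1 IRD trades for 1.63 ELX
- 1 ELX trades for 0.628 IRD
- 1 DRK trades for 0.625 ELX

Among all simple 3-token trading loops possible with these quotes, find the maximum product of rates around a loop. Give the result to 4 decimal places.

1.1568

IRD→ELX→JLT→IRD: 1.63 × 0.577 × 1.23 = 1.15683
JLT→DRK→ELX→JLT: 2.83 × 0.625 × 0.577 = 1.02057
IRD→DRK→ELX→IRD: 2.41 × 0.625 × 0.628 = 0.94593
Maximum is IRD→ELX→JLT→IRD at 1.1568; arbitrage exists.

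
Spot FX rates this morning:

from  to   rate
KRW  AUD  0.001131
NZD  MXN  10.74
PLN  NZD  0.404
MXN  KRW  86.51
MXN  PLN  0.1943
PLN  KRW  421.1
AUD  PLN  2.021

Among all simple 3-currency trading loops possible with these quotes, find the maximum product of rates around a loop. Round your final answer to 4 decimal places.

0.9625

KRW→AUD→PLN→KRW: 0.001131 × 2.021 × 421.1 = 0.96253
MXN→PLN→NZD→MXN: 0.1943 × 0.404 × 10.74 = 0.84306
Maximum is KRW→AUD→PLN→KRW at 0.9625; no arbitrage — every cycle loses value.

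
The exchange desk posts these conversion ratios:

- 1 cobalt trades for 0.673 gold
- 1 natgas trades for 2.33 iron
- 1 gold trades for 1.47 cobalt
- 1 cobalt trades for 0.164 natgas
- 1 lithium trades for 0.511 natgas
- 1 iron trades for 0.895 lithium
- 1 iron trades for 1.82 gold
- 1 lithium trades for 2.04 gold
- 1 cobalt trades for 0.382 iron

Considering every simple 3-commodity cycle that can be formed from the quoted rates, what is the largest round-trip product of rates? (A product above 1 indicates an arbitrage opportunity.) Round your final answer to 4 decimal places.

natgas→iron→lithium→natgas: 2.33 × 0.895 × 0.511 = 1.06561
iron→gold→cobalt→iron: 1.82 × 1.47 × 0.382 = 1.02200
Maximum is natgas→iron→lithium→natgas at 1.0656; arbitrage exists.

1.0656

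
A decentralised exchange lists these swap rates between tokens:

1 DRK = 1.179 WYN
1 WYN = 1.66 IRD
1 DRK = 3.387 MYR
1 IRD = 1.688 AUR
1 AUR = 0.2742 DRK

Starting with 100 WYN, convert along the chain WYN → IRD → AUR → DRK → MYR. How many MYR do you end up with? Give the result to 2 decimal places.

100 WYN × 1.66 = 166 IRD
166 IRD × 1.688 = 280.208 AUR
280.208 AUR × 0.2742 = 76.8330336 DRK
76.8330336 DRK × 3.387 = 260.2334848032 MYR

260.23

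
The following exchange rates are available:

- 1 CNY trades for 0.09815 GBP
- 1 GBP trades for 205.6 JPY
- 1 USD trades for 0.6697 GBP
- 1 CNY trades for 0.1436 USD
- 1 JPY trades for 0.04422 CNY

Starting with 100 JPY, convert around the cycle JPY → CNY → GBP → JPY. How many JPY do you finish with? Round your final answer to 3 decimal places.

89.234

100 JPY × 0.04422 = 4.422 CNY
4.422 CNY × 0.09815 = 0.4340193 GBP
0.4340193 GBP × 205.6 = 89.23436808 JPY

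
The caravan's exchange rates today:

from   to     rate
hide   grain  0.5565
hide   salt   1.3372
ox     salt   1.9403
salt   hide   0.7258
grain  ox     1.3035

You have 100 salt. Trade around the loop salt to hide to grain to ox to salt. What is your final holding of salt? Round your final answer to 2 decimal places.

102.16

100 salt × 0.7258 = 72.58 hide
72.58 hide × 0.5565 = 40.39077 grain
40.39077 grain × 1.3035 = 52.649368695 ox
52.649368695 ox × 1.9403 = 102.1555700789085 salt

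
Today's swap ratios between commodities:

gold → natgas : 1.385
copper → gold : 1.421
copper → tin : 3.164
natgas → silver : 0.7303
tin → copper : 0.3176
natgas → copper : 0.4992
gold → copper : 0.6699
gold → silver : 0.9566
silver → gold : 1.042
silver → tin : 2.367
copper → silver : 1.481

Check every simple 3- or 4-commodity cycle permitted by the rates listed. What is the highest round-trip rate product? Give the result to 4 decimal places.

tin→copper→silver→tin: 0.3176 × 1.481 × 2.367 = 1.11336
silver→gold→natgas→copper→silver: 1.042 × 1.385 × 0.4992 × 1.481 = 1.06696
silver→gold→natgas→silver: 1.042 × 1.385 × 0.7303 = 1.05395
silver→gold→copper→silver: 1.042 × 0.6699 × 1.481 = 1.03379
tin→copper→gold→silver→tin: 0.3176 × 1.421 × 0.9566 × 2.367 = 1.02189
gold→natgas→copper→gold: 1.385 × 0.4992 × 1.421 = 0.98247
Maximum is tin→copper→silver→tin at 1.1134; arbitrage exists.

1.1134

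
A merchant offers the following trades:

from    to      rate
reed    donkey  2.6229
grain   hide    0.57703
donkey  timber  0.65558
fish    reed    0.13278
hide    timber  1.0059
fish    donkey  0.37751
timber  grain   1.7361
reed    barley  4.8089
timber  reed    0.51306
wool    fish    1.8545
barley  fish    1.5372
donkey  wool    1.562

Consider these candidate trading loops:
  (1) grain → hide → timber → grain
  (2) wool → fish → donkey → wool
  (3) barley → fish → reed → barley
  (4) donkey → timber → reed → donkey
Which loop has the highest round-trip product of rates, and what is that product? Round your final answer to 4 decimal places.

1.0935

(1) 0.57703 × 1.0059 × 1.7361 = 1.00769
(2) 1.8545 × 0.37751 × 1.562 = 1.09354
(3) 1.5372 × 0.13278 × 4.8089 = 0.98154
(4) 0.65558 × 0.51306 × 2.6229 = 0.88222
Highest is cycle (2) at 1.0935 (>1, arbitrage).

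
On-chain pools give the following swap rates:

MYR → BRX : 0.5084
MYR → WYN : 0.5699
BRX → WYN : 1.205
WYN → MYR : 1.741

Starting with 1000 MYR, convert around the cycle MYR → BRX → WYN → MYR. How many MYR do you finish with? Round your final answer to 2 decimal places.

1066.57

1000 MYR × 0.5084 = 508.4 BRX
508.4 BRX × 1.205 = 612.622 WYN
612.622 WYN × 1.741 = 1066.574902 MYR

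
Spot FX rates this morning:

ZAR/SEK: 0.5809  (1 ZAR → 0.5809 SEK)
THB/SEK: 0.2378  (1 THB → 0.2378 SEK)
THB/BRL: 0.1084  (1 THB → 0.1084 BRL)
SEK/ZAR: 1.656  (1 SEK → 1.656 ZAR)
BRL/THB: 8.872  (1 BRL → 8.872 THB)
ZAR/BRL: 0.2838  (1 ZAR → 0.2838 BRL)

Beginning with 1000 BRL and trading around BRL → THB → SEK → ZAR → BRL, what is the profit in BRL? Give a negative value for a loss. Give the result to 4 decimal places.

1000 BRL × 8.872 = 8872 THB
8872 THB × 0.2378 = 2109.7616 SEK
2109.7616 SEK × 1.656 = 3493.7652096 ZAR
3493.7652096 ZAR × 0.2838 = 991.53056648448 BRL
Net change: 991.53056648448 − 1000 = -8.46943351552 BRL

-8.4694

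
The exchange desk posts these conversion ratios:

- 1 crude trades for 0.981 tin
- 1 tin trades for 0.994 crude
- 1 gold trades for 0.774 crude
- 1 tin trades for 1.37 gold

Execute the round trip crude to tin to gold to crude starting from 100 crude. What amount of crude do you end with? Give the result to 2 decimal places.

100 crude × 0.981 = 98.1 tin
98.1 tin × 1.37 = 134.397 gold
134.397 gold × 0.774 = 104.023278 crude

104.02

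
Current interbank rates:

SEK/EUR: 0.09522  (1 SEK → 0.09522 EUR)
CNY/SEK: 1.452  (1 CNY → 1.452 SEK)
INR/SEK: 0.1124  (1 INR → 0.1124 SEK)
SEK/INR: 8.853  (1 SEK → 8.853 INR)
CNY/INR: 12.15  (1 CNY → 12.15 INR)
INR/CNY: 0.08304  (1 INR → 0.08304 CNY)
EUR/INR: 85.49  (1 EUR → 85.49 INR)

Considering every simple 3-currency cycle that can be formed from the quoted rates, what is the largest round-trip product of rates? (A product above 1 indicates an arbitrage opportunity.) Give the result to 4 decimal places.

INR→CNY→SEK→INR: 0.08304 × 1.452 × 8.853 = 1.06744
EUR→INR→SEK→EUR: 85.49 × 0.1124 × 0.09522 = 0.91498
Maximum is INR→CNY→SEK→INR at 1.0674; arbitrage exists.

1.0674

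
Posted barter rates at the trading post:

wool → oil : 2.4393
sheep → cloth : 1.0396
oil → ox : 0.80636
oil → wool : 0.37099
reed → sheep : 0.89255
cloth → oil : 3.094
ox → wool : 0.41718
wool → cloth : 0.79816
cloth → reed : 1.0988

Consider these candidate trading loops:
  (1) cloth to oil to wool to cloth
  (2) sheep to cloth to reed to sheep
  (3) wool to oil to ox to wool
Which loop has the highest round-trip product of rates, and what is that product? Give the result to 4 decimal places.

(1) 3.094 × 0.37099 × 0.79816 = 0.91616
(2) 1.0396 × 1.0988 × 0.89255 = 1.01957
(3) 2.4393 × 0.80636 × 0.41718 = 0.82057
Highest is cycle (2) at 1.0196 (>1, arbitrage).

1.0196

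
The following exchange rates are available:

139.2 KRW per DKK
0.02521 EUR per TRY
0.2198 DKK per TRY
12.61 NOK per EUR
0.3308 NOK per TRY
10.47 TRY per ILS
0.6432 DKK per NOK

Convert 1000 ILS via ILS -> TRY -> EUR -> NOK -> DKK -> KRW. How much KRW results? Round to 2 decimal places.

298002.48

1000 ILS × 10.47 = 10470 TRY
10470 TRY × 0.02521 = 263.9487 EUR
263.9487 EUR × 12.61 = 3328.393107 NOK
3328.393107 NOK × 0.6432 = 2140.8224464224 DKK
2140.8224464224 DKK × 139.2 = 298002.48454199808 KRW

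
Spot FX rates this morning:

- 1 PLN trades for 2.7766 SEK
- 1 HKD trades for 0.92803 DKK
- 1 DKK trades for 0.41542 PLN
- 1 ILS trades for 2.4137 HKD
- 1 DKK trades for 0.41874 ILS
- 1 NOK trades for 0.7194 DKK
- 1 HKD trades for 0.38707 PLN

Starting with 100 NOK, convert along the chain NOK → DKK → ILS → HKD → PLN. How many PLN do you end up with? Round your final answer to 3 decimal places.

28.144

100 NOK × 0.7194 = 71.94 DKK
71.94 DKK × 0.41874 = 30.1241556 ILS
30.1241556 ILS × 2.4137 = 72.71067437172 HKD
72.71067437172 HKD × 0.38707 = 28.1441207290616604 PLN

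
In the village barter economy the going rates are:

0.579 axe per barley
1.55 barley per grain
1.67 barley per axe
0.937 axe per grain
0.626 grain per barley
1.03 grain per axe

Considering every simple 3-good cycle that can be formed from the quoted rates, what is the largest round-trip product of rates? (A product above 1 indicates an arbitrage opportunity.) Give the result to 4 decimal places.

0.9796

axe→barley→grain→axe: 1.67 × 0.626 × 0.937 = 0.97956
axe→grain→barley→axe: 1.03 × 1.55 × 0.579 = 0.92437
Maximum is axe→barley→grain→axe at 0.9796; no arbitrage — every cycle loses value.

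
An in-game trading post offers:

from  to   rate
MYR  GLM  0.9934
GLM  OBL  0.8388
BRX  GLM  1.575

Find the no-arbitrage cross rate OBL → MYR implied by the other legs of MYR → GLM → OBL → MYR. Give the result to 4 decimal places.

1.2001

Known legs of the cycle: 0.9934 × 0.8388 = 0.83326392
For no arbitrage the full-cycle product must be 1, so the missing rate is 1 / 0.83326392 ≈ 1.200100.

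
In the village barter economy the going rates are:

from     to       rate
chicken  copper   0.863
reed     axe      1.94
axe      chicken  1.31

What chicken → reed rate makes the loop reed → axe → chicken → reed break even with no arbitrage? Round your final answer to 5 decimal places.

0.39348

Known legs of the cycle: 1.94 × 1.31 = 2.5414
For no arbitrage the full-cycle product must be 1, so the missing rate is 1 / 2.5414 ≈ 0.3934839.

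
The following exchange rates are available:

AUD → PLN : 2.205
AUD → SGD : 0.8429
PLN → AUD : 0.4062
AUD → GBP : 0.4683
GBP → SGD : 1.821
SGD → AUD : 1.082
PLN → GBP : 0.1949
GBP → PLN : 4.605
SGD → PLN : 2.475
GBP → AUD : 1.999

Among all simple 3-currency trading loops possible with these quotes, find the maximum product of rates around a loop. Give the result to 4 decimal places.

0.9227

GBP→SGD→AUD→GBP: 1.821 × 1.082 × 0.4683 = 0.92270
GBP→SGD→PLN→GBP: 1.821 × 2.475 × 0.1949 = 0.87841
GBP→PLN→AUD→GBP: 4.605 × 0.4062 × 0.4683 = 0.87598
GBP→AUD→PLN→GBP: 1.999 × 2.205 × 0.1949 = 0.85908
PLN→AUD→SGD→PLN: 0.4062 × 0.8429 × 2.475 = 0.84741
Maximum is GBP→SGD→AUD→GBP at 0.9227; no arbitrage — every cycle loses value.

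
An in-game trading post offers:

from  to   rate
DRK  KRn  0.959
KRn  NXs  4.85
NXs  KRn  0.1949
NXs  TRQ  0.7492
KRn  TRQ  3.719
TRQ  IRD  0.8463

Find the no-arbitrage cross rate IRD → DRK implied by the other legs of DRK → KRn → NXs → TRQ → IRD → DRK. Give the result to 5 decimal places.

0.33909

Known legs of the cycle: 0.959 × 4.85 × 0.7492 × 0.8463 = 2.949052169154
For no arbitrage the full-cycle product must be 1, so the missing rate is 1 / 2.949052169154 ≈ 0.3390920.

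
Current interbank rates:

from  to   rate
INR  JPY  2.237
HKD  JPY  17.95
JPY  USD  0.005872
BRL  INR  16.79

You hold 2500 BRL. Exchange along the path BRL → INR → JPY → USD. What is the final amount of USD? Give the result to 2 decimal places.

2500 BRL × 16.79 = 41975 INR
41975 INR × 2.237 = 93898.075 JPY
93898.075 JPY × 0.005872 = 551.3694964 USD

551.37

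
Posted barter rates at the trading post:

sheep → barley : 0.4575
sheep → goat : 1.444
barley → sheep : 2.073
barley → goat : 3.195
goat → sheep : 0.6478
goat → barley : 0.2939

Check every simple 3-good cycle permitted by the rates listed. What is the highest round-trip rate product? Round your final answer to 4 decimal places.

0.9469

barley→goat→sheep→barley: 3.195 × 0.6478 × 0.4575 = 0.94690
barley→sheep→goat→barley: 2.073 × 1.444 × 0.2939 = 0.87976
Maximum is barley→goat→sheep→barley at 0.9469; no arbitrage — every cycle loses value.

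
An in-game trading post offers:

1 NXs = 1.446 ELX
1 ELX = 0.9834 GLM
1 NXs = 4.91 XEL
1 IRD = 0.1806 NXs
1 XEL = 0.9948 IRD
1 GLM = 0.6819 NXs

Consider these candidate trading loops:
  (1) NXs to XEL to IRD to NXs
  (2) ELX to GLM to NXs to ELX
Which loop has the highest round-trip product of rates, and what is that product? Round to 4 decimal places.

(1) 4.91 × 0.9948 × 0.1806 = 0.88213
(2) 0.9834 × 0.6819 × 1.446 = 0.96966
Highest is cycle (2) at 0.9697 (≤1, no arbitrage).

0.9697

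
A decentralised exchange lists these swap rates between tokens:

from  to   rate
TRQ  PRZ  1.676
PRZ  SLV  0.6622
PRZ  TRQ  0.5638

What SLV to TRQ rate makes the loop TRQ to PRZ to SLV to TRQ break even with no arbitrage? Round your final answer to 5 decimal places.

Known legs of the cycle: 1.676 × 0.6622 = 1.1098472
For no arbitrage the full-cycle product must be 1, so the missing rate is 1 / 1.1098472 ≈ 0.9010249.

0.90102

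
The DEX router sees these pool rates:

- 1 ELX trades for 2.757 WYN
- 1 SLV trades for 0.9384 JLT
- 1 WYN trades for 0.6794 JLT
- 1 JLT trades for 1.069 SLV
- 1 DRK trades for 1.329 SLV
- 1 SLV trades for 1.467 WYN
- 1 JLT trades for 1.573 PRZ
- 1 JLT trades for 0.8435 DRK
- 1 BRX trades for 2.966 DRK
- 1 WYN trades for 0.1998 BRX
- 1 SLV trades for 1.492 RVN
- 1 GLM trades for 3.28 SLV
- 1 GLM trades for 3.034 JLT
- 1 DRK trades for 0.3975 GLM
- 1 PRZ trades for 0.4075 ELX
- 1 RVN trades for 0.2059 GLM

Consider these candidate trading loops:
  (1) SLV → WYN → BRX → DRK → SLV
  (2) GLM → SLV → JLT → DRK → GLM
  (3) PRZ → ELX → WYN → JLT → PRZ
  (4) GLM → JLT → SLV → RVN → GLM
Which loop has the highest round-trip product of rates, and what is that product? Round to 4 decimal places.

(1) 1.467 × 0.1998 × 2.966 × 1.329 = 1.15537
(2) 3.28 × 0.9384 × 0.8435 × 0.3975 = 1.03201
(3) 0.4075 × 2.757 × 0.6794 × 1.573 = 1.20066
(4) 3.034 × 1.069 × 1.492 × 0.2059 = 0.99636
Highest is cycle (3) at 1.2007 (>1, arbitrage).

1.2007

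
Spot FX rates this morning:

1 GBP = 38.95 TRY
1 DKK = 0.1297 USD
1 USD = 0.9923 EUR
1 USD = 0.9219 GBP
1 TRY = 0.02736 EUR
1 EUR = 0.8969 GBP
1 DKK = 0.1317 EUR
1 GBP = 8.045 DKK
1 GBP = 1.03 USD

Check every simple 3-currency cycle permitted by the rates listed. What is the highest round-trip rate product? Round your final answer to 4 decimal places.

0.9619

DKK→USD→GBP→DKK: 0.1297 × 0.9219 × 8.045 = 0.96194
EUR→GBP→TRY→EUR: 0.8969 × 38.95 × 0.02736 = 0.95580
DKK→EUR→GBP→DKK: 0.1317 × 0.8969 × 8.045 = 0.95029
EUR→GBP→USD→EUR: 0.8969 × 1.03 × 0.9923 = 0.91669
Maximum is DKK→USD→GBP→DKK at 0.9619; no arbitrage — every cycle loses value.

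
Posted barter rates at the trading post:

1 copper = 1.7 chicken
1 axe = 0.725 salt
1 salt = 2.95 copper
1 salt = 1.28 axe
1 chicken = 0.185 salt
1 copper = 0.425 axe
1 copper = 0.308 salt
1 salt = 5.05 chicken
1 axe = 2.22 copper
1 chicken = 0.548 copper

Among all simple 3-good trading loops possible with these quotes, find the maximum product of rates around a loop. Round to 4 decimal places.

copper→chicken→salt→copper: 1.7 × 0.185 × 2.95 = 0.92778
copper→axe→salt→copper: 0.425 × 0.725 × 2.95 = 0.90897
copper→salt→axe→copper: 0.308 × 1.28 × 2.22 = 0.87521
copper→salt→chicken→copper: 0.308 × 5.05 × 0.548 = 0.85236
Maximum is copper→chicken→salt→copper at 0.9278; no arbitrage — every cycle loses value.

0.9278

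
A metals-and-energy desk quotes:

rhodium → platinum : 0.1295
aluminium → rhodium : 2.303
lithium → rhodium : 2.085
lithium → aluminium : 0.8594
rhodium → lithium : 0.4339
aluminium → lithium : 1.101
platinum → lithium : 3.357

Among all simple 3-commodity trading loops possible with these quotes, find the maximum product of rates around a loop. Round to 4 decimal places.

platinum→lithium→rhodium→platinum: 3.357 × 2.085 × 0.1295 = 0.90642
lithium→aluminium→rhodium→lithium: 0.8594 × 2.303 × 0.4339 = 0.85877
Maximum is platinum→lithium→rhodium→platinum at 0.9064; no arbitrage — every cycle loses value.

0.9064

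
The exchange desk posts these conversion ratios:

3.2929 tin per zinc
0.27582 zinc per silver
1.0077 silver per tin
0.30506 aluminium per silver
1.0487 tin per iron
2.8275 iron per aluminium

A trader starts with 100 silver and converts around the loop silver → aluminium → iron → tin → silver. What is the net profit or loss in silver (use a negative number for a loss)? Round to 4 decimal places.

100 silver × 0.30506 = 30.506 aluminium
30.506 aluminium × 2.8275 = 86.255715 iron
86.255715 iron × 1.0487 = 90.4563683205 tin
90.4563683205 tin × 1.0077 = 91.15288235656785 silver
Net change: 91.15288235656785 − 100 = -8.84711764343215 silver

-8.8471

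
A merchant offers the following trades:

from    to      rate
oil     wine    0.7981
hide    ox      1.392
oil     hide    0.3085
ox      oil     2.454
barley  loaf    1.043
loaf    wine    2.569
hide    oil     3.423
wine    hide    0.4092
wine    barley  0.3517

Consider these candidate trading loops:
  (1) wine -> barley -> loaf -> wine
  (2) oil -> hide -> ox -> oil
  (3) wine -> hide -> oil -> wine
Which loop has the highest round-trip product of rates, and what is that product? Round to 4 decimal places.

1.1179

(1) 0.3517 × 1.043 × 2.569 = 0.94237
(2) 0.3085 × 1.392 × 2.454 = 1.05383
(3) 0.4092 × 3.423 × 0.7981 = 1.11789
Highest is cycle (3) at 1.1179 (>1, arbitrage).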